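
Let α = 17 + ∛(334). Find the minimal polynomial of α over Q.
m_α(x) = x^3 - 51x^2 + 867x - 5247

Set β = α - 17 = ∛(334), so β^3 = 334. Then (α - 17)^3 - 334 = 0, i.e. α is a root of g(x) = (x - 17)^3 - 334 = x^3 - 51x^2 + 867x - 5247. Since g(x) = h(x - 17) where h(x) = x^3 - 334, and h is irreducible over Q (because 334 is not a perfect cube, so h has no rational root, and a monic cubic with no rational root is irreducible), g is also irreducible (irreducibility is preserved under the substitution x → x - 17). Hence m_α(x) = x^3 - 51x^2 + 867x - 5247.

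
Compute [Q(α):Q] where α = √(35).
[Q(α):Q] = 2

[Q(α):Q] equals the degree of the minimal polynomial of α. Here α^2 = 35 and x^2 - 35 is irreducible (d = 35 is squarefree, ≠ 1, hence not a square), so deg(m_α) = 2. Thus [Q(α):Q] = 2.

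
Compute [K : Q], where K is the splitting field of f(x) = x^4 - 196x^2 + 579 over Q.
[K : Q] = 4

Solving the quadratic in x^2: x^2 = (196 ± √(196^2 - 4·579))/2 = (196 ± √36100)/2 = (196 ± 190)/2, giving x^2 = 193 or x^2 = 3. So f(x) = (x^2 - 193)(x^2 - 3) and the roots of f are ±√193, ±√3. Hence the splitting field is K = Q(√193, √3). Since 193 and 3 are distinct squarefree integers > 1, their product 579 is not a perfect square, so √3 ∉ Q(√193). By the tower law [K:Q] = [Q(√193,√3):Q(√193)] · [Q(√193):Q] = 2 · 2 = 4.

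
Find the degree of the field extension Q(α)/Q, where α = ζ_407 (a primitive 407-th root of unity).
[Q(α):Q] = 360

The minimal polynomial of ζ_407 over Q is the 407-th cyclotomic polynomial Φ_407(x), which is irreducible over Q and has degree φ(407) = 360. Hence [Q(α):Q] = φ(407) = 360.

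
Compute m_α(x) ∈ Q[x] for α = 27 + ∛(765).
m_α(x) = x^3 - 81x^2 + 2187x - 20448

Set β = α - 27 = ∛(765), so β^3 = 765. Then (α - 27)^3 - 765 = 0, i.e. α is a root of g(x) = (x - 27)^3 - 765 = x^3 - 81x^2 + 2187x - 20448. Since g(x) = h(x - 27) where h(x) = x^3 - 765, and h is irreducible over Q (because 765 is not a perfect cube, so h has no rational root, and a monic cubic with no rational root is irreducible), g is also irreducible (irreducibility is preserved under the substitution x → x - 27). Hence m_α(x) = x^3 - 81x^2 + 2187x - 20448.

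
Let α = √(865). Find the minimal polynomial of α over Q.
m_α(x) = x^2 - 865

α satisfies α^2 - 865 = 0, so x^2 - 865 annihilates α. Since d = 865 is squarefree and ≠ 1, it is not a perfect square in Q, so x^2 - 865 has no rational root and is therefore irreducible over Q (a degree-2 polynomial over a field is irreducible iff it has no root). Hence m_α(x) = x^2 - 865.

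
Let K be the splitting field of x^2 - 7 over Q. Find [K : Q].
[K : Q] = 2

f(x) = x^2 - 7 factors as (x - √7)(x + √7). The splitting field is K = Q(√7). Since 7 is squarefree and > 1, it is not a perfect square, so x^2 - 7 is irreducible over Q and [Q(√7) : Q] = 2. Hence [K : Q] = 2.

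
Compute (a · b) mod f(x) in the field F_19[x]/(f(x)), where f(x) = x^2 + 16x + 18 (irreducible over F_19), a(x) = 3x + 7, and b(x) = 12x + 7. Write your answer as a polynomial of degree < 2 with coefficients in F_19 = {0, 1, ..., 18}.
a · b ≡ 4x + 9 (mod f(x))

Multiply in F_19[x]: a(x)·b(x) = (3x + 7)·(12x + 7) = 17x^2 + 10x + 11. This has degree ≥ 2, so divide by f(x) over F_19: 17x^2 + 10x + 11 = (17)·(x^2 + 16x + 18) + (4x + 9). Hence a·b ≡ 4x + 9 (mod f). (F_19[x]/(f) is a field with 19^2 = 361 elements since f is irreducible of degree 2.)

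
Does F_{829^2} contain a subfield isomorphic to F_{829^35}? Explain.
No: F_{829^35} is not a subfield of F_{829^2}

F_{p^m} embeds in F_{p^n} iff m | n. Here 35 ∤ 2 (since 2 = 0·35 + 2 with remainder 2 ≠ 0), so F_{829^35} is not a subfield of F_{829^2}. Equivalently: if it were, the tower law would give 35 = [F_{829^35}:F_829] dividing [F_{829^2}:F_829] = 2, contradiction.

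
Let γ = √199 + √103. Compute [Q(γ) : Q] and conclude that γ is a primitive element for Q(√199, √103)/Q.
[Q(γ) : Q] = 4 (equivalently, Q(γ) = Q(√199, √103))

Obviously Q(γ) ⊆ Q(√199, √103), and [Q(√199, √103):Q] = 4 (since 199, 103 are distinct squarefree integers > 1 with 20497 not a perfect square). To show equality we compute the minimal polynomial of γ. From γ = √199 + √103: γ^2 = 199 + 2√(20497) + 103 = 302 + 2√(20497), so γ^2 - 302 = 2√(20497); squaring, (γ^2 - 302)^2 = 4·20497, i.e. γ^4 - 604γ^2 + 91204 - 81988 = 0, i.e. γ^4 - 604γ^2 + 9216 = 0. So γ is a root of x^4 - 604x^2 + 9216. This polynomial is irreducible over Q: it has no rational root (each ±√199 ± √103 is irrational), and any factorization into two quadratics over Q would force √(20497) ∈ Q (pairing opposite roots) or √199, √103 ∈ Q (other pairings), all impossible. Hence [Q(γ):Q] = 4 = [Q(√199, √103):Q], so Q(γ) = Q(√199, √103).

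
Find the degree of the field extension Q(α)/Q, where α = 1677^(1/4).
[Q(α):Q] = 4

α is a root of x^4 - 1677. By Eisenstein's criterion at the prime p = 3 (which divides the constant term 1677 but p^2 = 9 does not, since 1677 is squarefree), x^4 - 1677 is irreducible over Q. Hence [Q(α):Q] = 4.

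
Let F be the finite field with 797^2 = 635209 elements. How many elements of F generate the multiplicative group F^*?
There are φ(635208) = 171072 primitive elements

F_q^* is cyclic of order q - 1 = 635208. A cyclic group of order m has exactly φ(m) generators. Here m = 635208 = 2^3 · 3 · 7 · 19 · 199, so the number of primitive elements is φ(635208) = 171072.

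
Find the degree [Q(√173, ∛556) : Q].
[Q(√173, ∛556) : Q] = 6

Let L = Q(√173, ∛556). Since Q(√173) ⊂ L and [Q(√173):Q] = 2, the tower law gives 2 | [L:Q]. Likewise Q(∛556) ⊂ L with [Q(∛556):Q] = 3 (because 556 is not a perfect cube), so 3 | [L:Q]. As gcd(2,3) = 1, [L:Q] is divisible by 6. Conversely L is generated over Q by √173 and ∛556, so [L:Q] ≤ 2·3 = 6. Therefore [Q(√173, ∛556) : Q] = 6.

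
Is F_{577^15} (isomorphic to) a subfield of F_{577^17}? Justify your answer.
No: F_{577^15} is not a subfield of F_{577^17}

F_{p^m} embeds in F_{p^n} iff m | n. Here 15 ∤ 17 (since 17 = 1·15 + 2 with remainder 2 ≠ 0), so F_{577^15} is not a subfield of F_{577^17}. Equivalently: if it were, the tower law would give 15 = [F_{577^15}:F_577] dividing [F_{577^17}:F_577] = 17, contradiction.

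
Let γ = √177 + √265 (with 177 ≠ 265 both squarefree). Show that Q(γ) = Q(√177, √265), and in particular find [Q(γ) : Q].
[Q(γ) : Q] = 4 (equivalently, Q(γ) = Q(√177, √265))

Obviously Q(γ) ⊆ Q(√177, √265), and [Q(√177, √265):Q] = 4 (since 177, 265 are distinct squarefree integers > 1 with 46905 not a perfect square). To show equality we compute the minimal polynomial of γ. From γ = √177 + √265: γ^2 = 177 + 2√(46905) + 265 = 442 + 2√(46905), so γ^2 - 442 = 2√(46905); squaring, (γ^2 - 442)^2 = 4·46905, i.e. γ^4 - 884γ^2 + 195364 - 187620 = 0, i.e. γ^4 - 884γ^2 + 7744 = 0. So γ is a root of x^4 - 884x^2 + 7744. This polynomial is irreducible over Q: it has no rational root (each ±√177 ± √265 is irrational), and any factorization into two quadratics over Q would force √(46905) ∈ Q (pairing opposite roots) or √177, √265 ∈ Q (other pairings), all impossible. Hence [Q(γ):Q] = 4 = [Q(√177, √265):Q], so Q(γ) = Q(√177, √265).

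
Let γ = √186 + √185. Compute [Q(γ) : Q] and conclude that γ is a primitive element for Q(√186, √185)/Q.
[Q(γ) : Q] = 4 (equivalently, Q(γ) = Q(√186, √185))

Obviously Q(γ) ⊆ Q(√186, √185), and [Q(√186, √185):Q] = 4 (since 186, 185 are distinct squarefree integers > 1 with 34410 not a perfect square). To show equality we compute the minimal polynomial of γ. From γ = √186 + √185: γ^2 = 186 + 2√(34410) + 185 = 371 + 2√(34410), so γ^2 - 371 = 2√(34410); squaring, (γ^2 - 371)^2 = 4·34410, i.e. γ^4 - 742γ^2 + 137641 - 137640 = 0, i.e. γ^4 - 742γ^2 + 1 = 0. So γ is a root of x^4 - 742x^2 + 1. This polynomial is irreducible over Q: it has no rational root (each ±√186 ± √185 is irrational), and any factorization into two quadratics over Q would force √(34410) ∈ Q (pairing opposite roots) or √186, √185 ∈ Q (other pairings), all impossible. Hence [Q(γ):Q] = 4 = [Q(√186, √185):Q], so Q(γ) = Q(√186, √185).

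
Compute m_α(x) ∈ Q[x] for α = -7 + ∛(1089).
m_α(x) = x^3 + 21x^2 + 147x - 746

Set β = α + 7 = ∛(1089), so β^3 = 1089. Then (α + 7)^3 - 1089 = 0, i.e. α is a root of g(x) = (x + 7)^3 - 1089 = x^3 + 21x^2 + 147x - 746. Since g(x) = h(x + 7) where h(x) = x^3 - 1089, and h is irreducible over Q (because 1089 is not a perfect cube, so h has no rational root, and a monic cubic with no rational root is irreducible), g is also irreducible (irreducibility is preserved under the substitution x → x + 7). Hence m_α(x) = x^3 + 21x^2 + 147x - 746.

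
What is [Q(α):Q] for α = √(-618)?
[Q(α):Q] = 2

[Q(α):Q] equals the degree of the minimal polynomial of α. Here α^2 = -618 and x^2 + 618 is irreducible (d = -618 is squarefree, ≠ 1, hence not a square), so deg(m_α) = 2. Thus [Q(α):Q] = 2.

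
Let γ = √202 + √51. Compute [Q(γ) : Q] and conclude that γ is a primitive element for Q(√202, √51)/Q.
[Q(γ) : Q] = 4 (equivalently, Q(γ) = Q(√202, √51))

Obviously Q(γ) ⊆ Q(√202, √51), and [Q(√202, √51):Q] = 4 (since 202, 51 are distinct squarefree integers > 1 with 10302 not a perfect square). To show equality we compute the minimal polynomial of γ. From γ = √202 + √51: γ^2 = 202 + 2√(10302) + 51 = 253 + 2√(10302), so γ^2 - 253 = 2√(10302); squaring, (γ^2 - 253)^2 = 4·10302, i.e. γ^4 - 506γ^2 + 64009 - 41208 = 0, i.e. γ^4 - 506γ^2 + 22801 = 0. So γ is a root of x^4 - 506x^2 + 22801. This polynomial is irreducible over Q: it has no rational root (each ±√202 ± √51 is irrational), and any factorization into two quadratics over Q would force √(10302) ∈ Q (pairing opposite roots) or √202, √51 ∈ Q (other pairings), all impossible. Hence [Q(γ):Q] = 4 = [Q(√202, √51):Q], so Q(γ) = Q(√202, √51).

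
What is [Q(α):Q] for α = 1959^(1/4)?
[Q(α):Q] = 4

α is a root of x^4 - 1959. By Eisenstein's criterion at the prime p = 3 (which divides the constant term 1959 but p^2 = 9 does not, since 1959 is squarefree), x^4 - 1959 is irreducible over Q. Hence [Q(α):Q] = 4.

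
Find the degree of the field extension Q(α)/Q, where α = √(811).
[Q(α):Q] = 2

[Q(α):Q] equals the degree of the minimal polynomial of α. Here α^2 = 811 and x^2 - 811 is irreducible (d = 811 is squarefree, ≠ 1, hence not a square), so deg(m_α) = 2. Thus [Q(α):Q] = 2.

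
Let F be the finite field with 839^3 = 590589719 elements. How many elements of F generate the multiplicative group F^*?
There are φ(590589718) = 294589680 primitive elements

F_q^* is cyclic of order q - 1 = 590589718. A cyclic group of order m has exactly φ(m) generators. Here m = 590589718 = 2 · 419 · 704761, so the number of primitive elements is φ(590589718) = 294589680.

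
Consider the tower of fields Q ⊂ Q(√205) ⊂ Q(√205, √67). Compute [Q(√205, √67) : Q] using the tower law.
[Q(√205, √67) : Q] = 4

[Q(√205):Q] = 2 (min poly x^2 - 205, irreducible since 205 is squarefree > 1). For the top step, suppose √67 ∈ Q(√205), say √67 = c + d√205 with c, d ∈ Q. Squaring: 67 = c^2 + 205d^2 + 2cd√205. Since √205 ∉ Q this forces 2cd = 0. If d = 0 then √67 = c ∈ Q, contradicting 67 squarefree > 1. If c = 0 then 67 = 205d^2, so 205·67 = (205d)^2 is a perfect square in Q — but 205·67 = 13735 is not a perfect square (since 205 and 67 are distinct squarefree integers). Contradiction. Hence √67 ∉ Q(√205), so x^2 - 67 stays irreducible over Q(√205) and [Q(√205, √67) : Q(√205)] = 2. By the tower law, [Q(√205, √67) : Q] = 2 · 2 = 4.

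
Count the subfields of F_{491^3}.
F_{491^3} has 2 subfields

The subfields of F_{p^n} are exactly the fields F_{p^d} for d | n (each is the fixed field of the unique index-d subgroup of Gal(F_{p^n}/F_p) ≅ Z/nZ). The divisors of n = 3 are {1, 3}, giving 2 subfields: F_{491^1}, F_{491^3}.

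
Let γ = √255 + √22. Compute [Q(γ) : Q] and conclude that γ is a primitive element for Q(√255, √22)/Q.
[Q(γ) : Q] = 4 (equivalently, Q(γ) = Q(√255, √22))

Obviously Q(γ) ⊆ Q(√255, √22), and [Q(√255, √22):Q] = 4 (since 255, 22 are distinct squarefree integers > 1 with 5610 not a perfect square). To show equality we compute the minimal polynomial of γ. From γ = √255 + √22: γ^2 = 255 + 2√(5610) + 22 = 277 + 2√(5610), so γ^2 - 277 = 2√(5610); squaring, (γ^2 - 277)^2 = 4·5610, i.e. γ^4 - 554γ^2 + 76729 - 22440 = 0, i.e. γ^4 - 554γ^2 + 54289 = 0. So γ is a root of x^4 - 554x^2 + 54289. This polynomial is irreducible over Q: it has no rational root (each ±√255 ± √22 is irrational), and any factorization into two quadratics over Q would force √(5610) ∈ Q (pairing opposite roots) or √255, √22 ∈ Q (other pairings), all impossible. Hence [Q(γ):Q] = 4 = [Q(√255, √22):Q], so Q(γ) = Q(√255, √22).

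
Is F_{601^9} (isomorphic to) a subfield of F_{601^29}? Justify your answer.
No: F_{601^9} is not a subfield of F_{601^29}

F_{p^m} embeds in F_{p^n} iff m | n. Here 9 ∤ 29 (since 29 = 3·9 + 2 with remainder 2 ≠ 0), so F_{601^9} is not a subfield of F_{601^29}. Equivalently: if it were, the tower law would give 9 = [F_{601^9}:F_601] dividing [F_{601^29}:F_601] = 29, contradiction.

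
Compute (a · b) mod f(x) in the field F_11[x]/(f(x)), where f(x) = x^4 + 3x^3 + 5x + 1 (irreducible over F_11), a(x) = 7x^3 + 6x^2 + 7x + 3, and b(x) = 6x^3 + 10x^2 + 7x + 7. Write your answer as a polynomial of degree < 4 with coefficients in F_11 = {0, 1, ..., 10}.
a · b ≡ 7x^3 + 3x^2 + 3x + 8 (mod f(x))

Multiply in F_11[x]: a(x)·b(x) = (7x^3 + 6x^2 + 7x + 3)·(6x^3 + 10x^2 + 7x + 7) = 9x^6 + 7x^5 + 8x^4 + 3x^3 + 4x + 10. This has degree ≥ 4, so divide by f(x) over F_11: 9x^6 + 7x^5 + 8x^4 + 3x^3 + 4x + 10 = (9x^2 + 2x + 2)·(x^4 + 3x^3 + 5x + 1) + (7x^3 + 3x^2 + 3x + 8). Hence a·b ≡ 7x^3 + 3x^2 + 3x + 8 (mod f). (F_11[x]/(f) is a field with 11^4 = 14641 elements since f is irreducible of degree 4.)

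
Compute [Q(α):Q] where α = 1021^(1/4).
[Q(α):Q] = 4

α is a root of x^4 - 1021. By Eisenstein's criterion at the prime p = 1021 (which divides the constant term 1021 but p^2 = 1042441 does not, since 1021 is squarefree), x^4 - 1021 is irreducible over Q. Hence [Q(α):Q] = 4.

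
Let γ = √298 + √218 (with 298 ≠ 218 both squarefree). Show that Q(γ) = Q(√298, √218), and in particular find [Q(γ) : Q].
[Q(γ) : Q] = 4 (equivalently, Q(γ) = Q(√298, √218))

Obviously Q(γ) ⊆ Q(√298, √218), and [Q(√298, √218):Q] = 4 (since 298, 218 are distinct squarefree integers > 1 with 64964 not a perfect square). To show equality we compute the minimal polynomial of γ. From γ = √298 + √218: γ^2 = 298 + 2√(64964) + 218 = 516 + 2√(64964), so γ^2 - 516 = 2√(64964); squaring, (γ^2 - 516)^2 = 4·64964, i.e. γ^4 - 1032γ^2 + 266256 - 259856 = 0, i.e. γ^4 - 1032γ^2 + 6400 = 0. So γ is a root of x^4 - 1032x^2 + 6400. This polynomial is irreducible over Q: it has no rational root (each ±√298 ± √218 is irrational), and any factorization into two quadratics over Q would force √(64964) ∈ Q (pairing opposite roots) or √298, √218 ∈ Q (other pairings), all impossible. Hence [Q(γ):Q] = 4 = [Q(√298, √218):Q], so Q(γ) = Q(√298, √218).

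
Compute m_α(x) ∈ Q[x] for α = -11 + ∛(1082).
m_α(x) = x^3 + 33x^2 + 363x + 249

Set β = α + 11 = ∛(1082), so β^3 = 1082. Then (α + 11)^3 - 1082 = 0, i.e. α is a root of g(x) = (x + 11)^3 - 1082 = x^3 + 33x^2 + 363x + 249. Since g(x) = h(x + 11) where h(x) = x^3 - 1082, and h is irreducible over Q (because 1082 is not a perfect cube, so h has no rational root, and a monic cubic with no rational root is irreducible), g is also irreducible (irreducibility is preserved under the substitution x → x + 11). Hence m_α(x) = x^3 + 33x^2 + 363x + 249.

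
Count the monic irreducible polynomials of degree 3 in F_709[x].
There are 118800040 monic irreducible polynomials of degree 3 over F_709

Each element of F_{709^3} that lies in no proper subfield is a root of exactly one monic irreducible of degree 3 over F_709, and each such polynomial has 3 distinct roots in F_{709^3}. By Möbius inversion the count is N_709(3) = (1/3) Σ_{d|3} μ(3/d) · 709^d = (1/3)(μ(3)·709^1 + μ(1)·709^3) = 356400120/3 = 118800040.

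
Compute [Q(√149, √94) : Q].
[Q(√149, √94) : Q] = 4

[Q(√149):Q] = 2 (min poly x^2 - 149, irreducible since 149 is squarefree > 1). For the top step, suppose √94 ∈ Q(√149), say √94 = c + d√149 with c, d ∈ Q. Squaring: 94 = c^2 + 149d^2 + 2cd√149. Since √149 ∉ Q this forces 2cd = 0. If d = 0 then √94 = c ∈ Q, contradicting 94 squarefree > 1. If c = 0 then 94 = 149d^2, so 149·94 = (149d)^2 is a perfect square in Q — but 149·94 = 14006 is not a perfect square (since 149 and 94 are distinct squarefree integers). Contradiction. Hence √94 ∉ Q(√149), so x^2 - 94 stays irreducible over Q(√149) and [Q(√149, √94) : Q(√149)] = 2. By the tower law, [Q(√149, √94) : Q] = 2 · 2 = 4.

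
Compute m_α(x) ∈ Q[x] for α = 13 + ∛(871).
m_α(x) = x^3 - 39x^2 + 507x - 3068

Set β = α - 13 = ∛(871), so β^3 = 871. Then (α - 13)^3 - 871 = 0, i.e. α is a root of g(x) = (x - 13)^3 - 871 = x^3 - 39x^2 + 507x - 3068. Since g(x) = h(x - 13) where h(x) = x^3 - 871, and h is irreducible over Q (because 871 is not a perfect cube, so h has no rational root, and a monic cubic with no rational root is irreducible), g is also irreducible (irreducibility is preserved under the substitution x → x - 13). Hence m_α(x) = x^3 - 39x^2 + 507x - 3068.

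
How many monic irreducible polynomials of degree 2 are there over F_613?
There are 187578 monic irreducible polynomials of degree 2 over F_613

Each element of F_{613^2} that lies in no proper subfield is a root of exactly one monic irreducible of degree 2 over F_613, and each such polynomial has 2 distinct roots in F_{613^2}. By Möbius inversion the count is N_613(2) = (1/2) Σ_{d|2} μ(2/d) · 613^d = (1/2)(μ(2)·613^1 + μ(1)·613^2) = 375156/2 = 187578.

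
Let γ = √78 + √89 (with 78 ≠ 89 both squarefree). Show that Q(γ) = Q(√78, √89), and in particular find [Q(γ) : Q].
[Q(γ) : Q] = 4 (equivalently, Q(γ) = Q(√78, √89))

Obviously Q(γ) ⊆ Q(√78, √89), and [Q(√78, √89):Q] = 4 (since 78, 89 are distinct squarefree integers > 1 with 6942 not a perfect square). To show equality we compute the minimal polynomial of γ. From γ = √78 + √89: γ^2 = 78 + 2√(6942) + 89 = 167 + 2√(6942), so γ^2 - 167 = 2√(6942); squaring, (γ^2 - 167)^2 = 4·6942, i.e. γ^4 - 334γ^2 + 27889 - 27768 = 0, i.e. γ^4 - 334γ^2 + 121 = 0. So γ is a root of x^4 - 334x^2 + 121. This polynomial is irreducible over Q: it has no rational root (each ±√78 ± √89 is irrational), and any factorization into two quadratics over Q would force √(6942) ∈ Q (pairing opposite roots) or √78, √89 ∈ Q (other pairings), all impossible. Hence [Q(γ):Q] = 4 = [Q(√78, √89):Q], so Q(γ) = Q(√78, √89).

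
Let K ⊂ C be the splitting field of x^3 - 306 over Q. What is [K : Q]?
[K : Q] = 6

The roots of x^3 - 306 are ∛306, ω∛306, ω^2∛306 where ω = e^(2πi/3) is a primitive cube root of unity, so K = Q(∛306, ω). Now [Q(∛306):Q] = 3 (since 306 is not a perfect cube, x^3 - 306 is irreducible) and [Q(ω):Q] = 2. Both 2 and 3 divide [K:Q], and [K:Q] ≤ 3·2 = 6, so [K:Q] = 6. (Equivalently: Q(∛306) ⊂ R but ω ∉ R, so [K : Q(∛306)] = 2.)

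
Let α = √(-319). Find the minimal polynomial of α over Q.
m_α(x) = x^2 + 319

α satisfies α^2 + 319 = 0, so x^2 + 319 annihilates α. Since d = -319 is squarefree and ≠ 1, it is not a perfect square in Q, so x^2 + 319 has no rational root and is therefore irreducible over Q (a degree-2 polynomial over a field is irreducible iff it has no root). Hence m_α(x) = x^2 + 319.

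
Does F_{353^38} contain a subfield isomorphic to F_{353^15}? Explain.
No: F_{353^15} is not a subfield of F_{353^38}

F_{p^m} embeds in F_{p^n} iff m | n. Here 15 ∤ 38 (since 38 = 2·15 + 8 with remainder 8 ≠ 0), so F_{353^15} is not a subfield of F_{353^38}. Equivalently: if it were, the tower law would give 15 = [F_{353^15}:F_353] dividing [F_{353^38}:F_353] = 38, contradiction.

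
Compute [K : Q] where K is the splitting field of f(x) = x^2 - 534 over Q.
[K : Q] = 2

f(x) = x^2 - 534 factors as (x - √534)(x + √534). The splitting field is K = Q(√534). Since 534 is squarefree and > 1, it is not a perfect square, so x^2 - 534 is irreducible over Q and [Q(√534) : Q] = 2. Hence [K : Q] = 2.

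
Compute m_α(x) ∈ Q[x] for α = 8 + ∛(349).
m_α(x) = x^3 - 24x^2 + 192x - 861

Set β = α - 8 = ∛(349), so β^3 = 349. Then (α - 8)^3 - 349 = 0, i.e. α is a root of g(x) = (x - 8)^3 - 349 = x^3 - 24x^2 + 192x - 861. Since g(x) = h(x - 8) where h(x) = x^3 - 349, and h is irreducible over Q (because 349 is not a perfect cube, so h has no rational root, and a monic cubic with no rational root is irreducible), g is also irreducible (irreducibility is preserved under the substitution x → x - 8). Hence m_α(x) = x^3 - 24x^2 + 192x - 861.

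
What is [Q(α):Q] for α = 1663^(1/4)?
[Q(α):Q] = 4

α is a root of x^4 - 1663. By Eisenstein's criterion at the prime p = 1663 (which divides the constant term 1663 but p^2 = 2765569 does not, since 1663 is squarefree), x^4 - 1663 is irreducible over Q. Hence [Q(α):Q] = 4.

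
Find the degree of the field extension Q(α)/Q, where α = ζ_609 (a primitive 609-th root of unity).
[Q(α):Q] = 336

The minimal polynomial of ζ_609 over Q is the 609-th cyclotomic polynomial Φ_609(x), which is irreducible over Q and has degree φ(609) = 336. Hence [Q(α):Q] = φ(609) = 336.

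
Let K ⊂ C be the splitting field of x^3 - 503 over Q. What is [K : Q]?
[K : Q] = 6

The roots of x^3 - 503 are ∛503, ω∛503, ω^2∛503 where ω = e^(2πi/3) is a primitive cube root of unity, so K = Q(∛503, ω). Now [Q(∛503):Q] = 3 (since 503 is not a perfect cube, x^3 - 503 is irreducible) and [Q(ω):Q] = 2. Both 2 and 3 divide [K:Q], and [K:Q] ≤ 3·2 = 6, so [K:Q] = 6. (Equivalently: Q(∛503) ⊂ R but ω ∉ R, so [K : Q(∛503)] = 2.)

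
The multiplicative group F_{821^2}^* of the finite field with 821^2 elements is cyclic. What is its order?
|F_{821^2}^*| = 674040

F_{821^2} has 821^2 = 674041 elements; its multiplicative group consists of all nonzero elements, so |F_{821^2}^*| = 674041 - 1 = 674040. (It is cyclic since any finite subgroup of the multiplicative group of a field is cyclic.)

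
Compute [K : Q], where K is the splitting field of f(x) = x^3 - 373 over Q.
[K : Q] = 6

The roots of x^3 - 373 are ∛373, ω∛373, ω^2∛373 where ω = e^(2πi/3) is a primitive cube root of unity, so K = Q(∛373, ω). Now [Q(∛373):Q] = 3 (since 373 is not a perfect cube, x^3 - 373 is irreducible) and [Q(ω):Q] = 2. Both 2 and 3 divide [K:Q], and [K:Q] ≤ 3·2 = 6, so [K:Q] = 6. (Equivalently: Q(∛373) ⊂ R but ω ∉ R, so [K : Q(∛373)] = 2.)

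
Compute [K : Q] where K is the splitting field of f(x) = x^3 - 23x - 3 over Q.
[K : Q] = 6

By the rational root test, any rational root of the monic integer polynomial f(x) = x^3 - 23x - 3 must be an integer dividing the constant term -3, i.e. one of ±{1, 3}. Evaluating: f(1) = -25, f(-1) = 19, f(3) = -45, f(-3) = 39; none is 0, so f has no rational root and is therefore irreducible over Q (a cubic with no linear factor over a field is irreducible). For an irreducible cubic, the Galois group is A_3 or S_3 according as the discriminant disc(f) = -4a^3 - 27b^2 = -4·(-23)^3 - 27·(-3)^2 = 48425 is or is not a square in Q. Here disc(f) = 48425 is not a perfect square in Q, so the Galois group of f over Q is not contained in A_3 and must be all of S_3. The splitting field has degree |S_3| = 6 over Q, so [K : Q] = 6.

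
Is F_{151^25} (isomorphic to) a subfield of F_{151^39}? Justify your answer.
No: F_{151^25} is not a subfield of F_{151^39}

F_{p^m} embeds in F_{p^n} iff m | n. Here 25 ∤ 39 (since 39 = 1·25 + 14 with remainder 14 ≠ 0), so F_{151^25} is not a subfield of F_{151^39}. Equivalently: if it were, the tower law would give 25 = [F_{151^25}:F_151] dividing [F_{151^39}:F_151] = 39, contradiction.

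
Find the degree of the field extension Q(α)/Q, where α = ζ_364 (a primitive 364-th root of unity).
[Q(α):Q] = 144

The minimal polynomial of ζ_364 over Q is the 364-th cyclotomic polynomial Φ_364(x), which is irreducible over Q and has degree φ(364) = 144. Hence [Q(α):Q] = φ(364) = 144.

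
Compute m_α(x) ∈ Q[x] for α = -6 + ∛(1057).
m_α(x) = x^3 + 18x^2 + 108x - 841

Set β = α + 6 = ∛(1057), so β^3 = 1057. Then (α + 6)^3 - 1057 = 0, i.e. α is a root of g(x) = (x + 6)^3 - 1057 = x^3 + 18x^2 + 108x - 841. Since g(x) = h(x + 6) where h(x) = x^3 - 1057, and h is irreducible over Q (because 1057 is not a perfect cube, so h has no rational root, and a monic cubic with no rational root is irreducible), g is also irreducible (irreducibility is preserved under the substitution x → x + 6). Hence m_α(x) = x^3 + 18x^2 + 108x - 841.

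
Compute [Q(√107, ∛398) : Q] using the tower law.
[Q(√107, ∛398) : Q] = 6

Let L = Q(√107, ∛398). Since Q(√107) ⊂ L and [Q(√107):Q] = 2, the tower law gives 2 | [L:Q]. Likewise Q(∛398) ⊂ L with [Q(∛398):Q] = 3 (because 398 is not a perfect cube), so 3 | [L:Q]. As gcd(2,3) = 1, [L:Q] is divisible by 6. Conversely L is generated over Q by √107 and ∛398, so [L:Q] ≤ 2·3 = 6. Therefore [Q(√107, ∛398) : Q] = 6.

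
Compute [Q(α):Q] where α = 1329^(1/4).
[Q(α):Q] = 4

α is a root of x^4 - 1329. By Eisenstein's criterion at the prime p = 3 (which divides the constant term 1329 but p^2 = 9 does not, since 1329 is squarefree), x^4 - 1329 is irreducible over Q. Hence [Q(α):Q] = 4.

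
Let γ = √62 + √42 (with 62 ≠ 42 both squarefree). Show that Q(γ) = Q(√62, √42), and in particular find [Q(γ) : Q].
[Q(γ) : Q] = 4 (equivalently, Q(γ) = Q(√62, √42))

Obviously Q(γ) ⊆ Q(√62, √42), and [Q(√62, √42):Q] = 4 (since 62, 42 are distinct squarefree integers > 1 with 2604 not a perfect square). To show equality we compute the minimal polynomial of γ. From γ = √62 + √42: γ^2 = 62 + 2√(2604) + 42 = 104 + 2√(2604), so γ^2 - 104 = 2√(2604); squaring, (γ^2 - 104)^2 = 4·2604, i.e. γ^4 - 208γ^2 + 10816 - 10416 = 0, i.e. γ^4 - 208γ^2 + 400 = 0. So γ is a root of x^4 - 208x^2 + 400. This polynomial is irreducible over Q: it has no rational root (each ±√62 ± √42 is irrational), and any factorization into two quadratics over Q would force √(2604) ∈ Q (pairing opposite roots) or √62, √42 ∈ Q (other pairings), all impossible. Hence [Q(γ):Q] = 4 = [Q(√62, √42):Q], so Q(γ) = Q(√62, √42).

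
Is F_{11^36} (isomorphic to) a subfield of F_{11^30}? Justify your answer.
No: F_{11^36} is not a subfield of F_{11^30}

F_{p^m} embeds in F_{p^n} iff m | n. Here 36 ∤ 30 (since 30 = 0·36 + 30 with remainder 30 ≠ 0), so F_{11^36} is not a subfield of F_{11^30}. Equivalently: if it were, the tower law would give 36 = [F_{11^36}:F_11] dividing [F_{11^30}:F_11] = 30, contradiction.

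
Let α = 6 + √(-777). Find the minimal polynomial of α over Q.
m_α(x) = x^2 - 12x + 813

From α - 6 = √(-777), squaring gives (α - 6)^2 = -777, i.e. α^2 - 12α + 36 = -777, so α^2 - 12α + 813 = 0. The discriminant of x^2 - 12x + 813 is (-12)^2 - 4·(813) = 144 - 3252 = -3108, and 4·(-777) is not a perfect square in Q since -777 is squarefree and ≠ 1. Hence x^2 - 12x + 813 is irreducible over Q and is the minimal polynomial of α.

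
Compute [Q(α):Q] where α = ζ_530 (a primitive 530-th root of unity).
[Q(α):Q] = 208

The minimal polynomial of ζ_530 over Q is the 530-th cyclotomic polynomial Φ_530(x), which is irreducible over Q and has degree φ(530) = 208. Hence [Q(α):Q] = φ(530) = 208.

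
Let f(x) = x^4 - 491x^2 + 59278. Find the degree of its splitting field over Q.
[K : Q] = 4

Solving the quadratic in x^2: x^2 = (491 ± √(491^2 - 4·59278))/2 = (491 ± √3969)/2 = (491 ± 63)/2, giving x^2 = 277 or x^2 = 214. So f(x) = (x^2 - 277)(x^2 - 214) and the roots of f are ±√277, ±√214. Hence the splitting field is K = Q(√277, √214). Since 277 and 214 are distinct squarefree integers > 1, their product 59278 is not a perfect square, so √214 ∉ Q(√277). By the tower law [K:Q] = [Q(√277,√214):Q(√277)] · [Q(√277):Q] = 2 · 2 = 4.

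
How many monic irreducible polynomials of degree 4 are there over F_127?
There are 65032128 monic irreducible polynomials of degree 4 over F_127

Each element of F_{127^4} that lies in no proper subfield is a root of exactly one monic irreducible of degree 4 over F_127, and each such polynomial has 4 distinct roots in F_{127^4}. By Möbius inversion the count is N_127(4) = (1/4) Σ_{d|4} μ(4/d) · 127^d = (1/4)(μ(4)·127^1 + μ(2)·127^2 + μ(1)·127^4) = 260128512/4 = 65032128.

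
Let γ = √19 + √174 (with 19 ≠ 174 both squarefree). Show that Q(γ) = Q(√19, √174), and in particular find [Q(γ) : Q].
[Q(γ) : Q] = 4 (equivalently, Q(γ) = Q(√19, √174))

Obviously Q(γ) ⊆ Q(√19, √174), and [Q(√19, √174):Q] = 4 (since 19, 174 are distinct squarefree integers > 1 with 3306 not a perfect square). To show equality we compute the minimal polynomial of γ. From γ = √19 + √174: γ^2 = 19 + 2√(3306) + 174 = 193 + 2√(3306), so γ^2 - 193 = 2√(3306); squaring, (γ^2 - 193)^2 = 4·3306, i.e. γ^4 - 386γ^2 + 37249 - 13224 = 0, i.e. γ^4 - 386γ^2 + 24025 = 0. So γ is a root of x^4 - 386x^2 + 24025. This polynomial is irreducible over Q: it has no rational root (each ±√19 ± √174 is irrational), and any factorization into two quadratics over Q would force √(3306) ∈ Q (pairing opposite roots) or √19, √174 ∈ Q (other pairings), all impossible. Hence [Q(γ):Q] = 4 = [Q(√19, √174):Q], so Q(γ) = Q(√19, √174).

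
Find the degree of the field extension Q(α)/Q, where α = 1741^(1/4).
[Q(α):Q] = 4

α is a root of x^4 - 1741. By Eisenstein's criterion at the prime p = 1741 (which divides the constant term 1741 but p^2 = 3031081 does not, since 1741 is squarefree), x^4 - 1741 is irreducible over Q. Hence [Q(α):Q] = 4.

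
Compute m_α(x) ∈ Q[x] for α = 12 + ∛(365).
m_α(x) = x^3 - 36x^2 + 432x - 2093

Set β = α - 12 = ∛(365), so β^3 = 365. Then (α - 12)^3 - 365 = 0, i.e. α is a root of g(x) = (x - 12)^3 - 365 = x^3 - 36x^2 + 432x - 2093. Since g(x) = h(x - 12) where h(x) = x^3 - 365, and h is irreducible over Q (because 365 is not a perfect cube, so h has no rational root, and a monic cubic with no rational root is irreducible), g is also irreducible (irreducibility is preserved under the substitution x → x - 12). Hence m_α(x) = x^3 - 36x^2 + 432x - 2093.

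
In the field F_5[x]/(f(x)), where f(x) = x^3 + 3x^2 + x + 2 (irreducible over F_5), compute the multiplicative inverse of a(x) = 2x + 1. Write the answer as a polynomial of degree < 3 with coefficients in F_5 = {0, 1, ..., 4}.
a(x)^(-1) ≡ 3x^2 + 3 (mod f(x))

Since f is irreducible over F_5, F_5[x]/(f) is a field and a(x) ≠ 0 has an inverse. Apply the extended Euclidean algorithm to f(x) and a(x) in F_5[x]: f(x) = (3x^2 + 3)·a(x) + (4). The last nonzero remainder is the constant 4 = gcd(f, a) in F_5. Back-substituting through the division chain expresses 4 = s(x)·a(x) + t(x)·f(x) with s(x) ≡ 2x^2 + 2 (mod f), so (2x^2 + 2)·a(x) ≡ 4 (mod f). Multiplying by 4^(-1) ≡ 4 in F_5 gives a(x)^(-1) ≡ 4·(2x^2 + 2) ≡ 3x^2 + 3 (mod f). Check: (2x + 1)·(3x^2 + 3) = x^3 + 3x^2 + x + 3 ≡ 1 (mod x^3 + 3x^2 + x + 2).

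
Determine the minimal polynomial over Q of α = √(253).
m_α(x) = x^2 - 253

α satisfies α^2 - 253 = 0, so x^2 - 253 annihilates α. Since d = 253 is squarefree and ≠ 1, it is not a perfect square in Q, so x^2 - 253 has no rational root and is therefore irreducible over Q (a degree-2 polynomial over a field is irreducible iff it has no root). Hence m_α(x) = x^2 - 253.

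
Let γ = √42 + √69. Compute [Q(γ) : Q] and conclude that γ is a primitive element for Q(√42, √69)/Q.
[Q(γ) : Q] = 4 (equivalently, Q(γ) = Q(√42, √69))

Obviously Q(γ) ⊆ Q(√42, √69), and [Q(√42, √69):Q] = 4 (since 42, 69 are distinct squarefree integers > 1 with 2898 not a perfect square). To show equality we compute the minimal polynomial of γ. From γ = √42 + √69: γ^2 = 42 + 2√(2898) + 69 = 111 + 2√(2898), so γ^2 - 111 = 2√(2898); squaring, (γ^2 - 111)^2 = 4·2898, i.e. γ^4 - 222γ^2 + 12321 - 11592 = 0, i.e. γ^4 - 222γ^2 + 729 = 0. So γ is a root of x^4 - 222x^2 + 729. This polynomial is irreducible over Q: it has no rational root (each ±√42 ± √69 is irrational), and any factorization into two quadratics over Q would force √(2898) ∈ Q (pairing opposite roots) or √42, √69 ∈ Q (other pairings), all impossible. Hence [Q(γ):Q] = 4 = [Q(√42, √69):Q], so Q(γ) = Q(√42, √69).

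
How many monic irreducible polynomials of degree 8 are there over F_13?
There are 101962770 monic irreducible polynomials of degree 8 over F_13

Each element of F_{13^8} that lies in no proper subfield is a root of exactly one monic irreducible of degree 8 over F_13, and each such polynomial has 8 distinct roots in F_{13^8}. By Möbius inversion the count is N_13(8) = (1/8) Σ_{d|8} μ(8/d) · 13^d = (1/8)(μ(8)·13^1 + μ(4)·13^2 + μ(2)·13^4 + μ(1)·13^8) = 815702160/8 = 101962770.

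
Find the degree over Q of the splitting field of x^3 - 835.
[K : Q] = 6

The roots of x^3 - 835 are ∛835, ω∛835, ω^2∛835 where ω = e^(2πi/3) is a primitive cube root of unity, so K = Q(∛835, ω). Now [Q(∛835):Q] = 3 (since 835 is not a perfect cube, x^3 - 835 is irreducible) and [Q(ω):Q] = 2. Both 2 and 3 divide [K:Q], and [K:Q] ≤ 3·2 = 6, so [K:Q] = 6. (Equivalently: Q(∛835) ⊂ R but ω ∉ R, so [K : Q(∛835)] = 2.)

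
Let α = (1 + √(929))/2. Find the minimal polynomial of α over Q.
m_α(x) = x^2 - x - 232

From 2α - 1 = √(929), squaring gives (2α - 1)^2 = 929, i.e. 4α^2 - 4α + 1 = 929, so α^2 - α + (1 - 929)/4 = 0. Since 929 ≡ 1 (mod 4), (1 - 929)/4 = -232 ∈ Z. The polynomial x^2 - x - 232 has discriminant 1 - 4·(-232) = 929, which is not a perfect square in Q (d = 929 is squarefree and ≠ 1), so x^2 - x - 232 is irreducible over Q. It is the minimal polynomial of α.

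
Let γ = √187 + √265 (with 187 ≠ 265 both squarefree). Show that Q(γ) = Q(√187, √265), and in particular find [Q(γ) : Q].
[Q(γ) : Q] = 4 (equivalently, Q(γ) = Q(√187, √265))

Obviously Q(γ) ⊆ Q(√187, √265), and [Q(√187, √265):Q] = 4 (since 187, 265 are distinct squarefree integers > 1 with 49555 not a perfect square). To show equality we compute the minimal polynomial of γ. From γ = √187 + √265: γ^2 = 187 + 2√(49555) + 265 = 452 + 2√(49555), so γ^2 - 452 = 2√(49555); squaring, (γ^2 - 452)^2 = 4·49555, i.e. γ^4 - 904γ^2 + 204304 - 198220 = 0, i.e. γ^4 - 904γ^2 + 6084 = 0. So γ is a root of x^4 - 904x^2 + 6084. This polynomial is irreducible over Q: it has no rational root (each ±√187 ± √265 is irrational), and any factorization into two quadratics over Q would force √(49555) ∈ Q (pairing opposite roots) or √187, √265 ∈ Q (other pairings), all impossible. Hence [Q(γ):Q] = 4 = [Q(√187, √265):Q], so Q(γ) = Q(√187, √265).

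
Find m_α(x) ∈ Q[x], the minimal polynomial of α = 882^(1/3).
m_α(x) = x^3 - 882

α satisfies α^3 = 882, so x^3 - 882 annihilates α. By the rational root test, a rational root p/q (in lowest terms) of x^3 - 882 would satisfy p^3 = 882 q^3, forcing q = 1 and p^3 = 882; but 882 is not a perfect cube, contradiction. A monic cubic over Q with no rational root is irreducible (any nontrivial factorization would include a linear factor). Hence x^3 - 882 is the minimal polynomial of α, and in particular [Q(α):Q] = 3.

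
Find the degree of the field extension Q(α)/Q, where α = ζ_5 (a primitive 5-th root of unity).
[Q(α):Q] = 4

The minimal polynomial of ζ_5 over Q is the 5-th cyclotomic polynomial Φ_5(x), which is irreducible over Q and has degree φ(5) = 4. Hence [Q(α):Q] = φ(5) = 4.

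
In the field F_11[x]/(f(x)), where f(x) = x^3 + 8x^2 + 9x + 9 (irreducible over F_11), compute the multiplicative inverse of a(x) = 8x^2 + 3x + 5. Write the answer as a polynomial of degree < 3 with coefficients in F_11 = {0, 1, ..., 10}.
a(x)^(-1) ≡ 10x^2 + 10x + 1 (mod f(x))

Since f is irreducible over F_11, F_11[x]/(f) is a field and a(x) ≠ 0 has an inverse. Apply the extended Euclidean algorithm to f(x) and a(x) in F_11[x]: f(x) = (7x + 8)·a(x) + (5x + 2);  a(x) = (6x + 7)·(5x + 2) + (2). The last nonzero remainder is the constant 2 = gcd(f, a) in F_11. Back-substituting through the division chain expresses 2 = s(x)·a(x) + t(x)·f(x) with s(x) ≡ 9x^2 + 9x + 2 (mod f), so (9x^2 + 9x + 2)·a(x) ≡ 2 (mod f). Multiplying by 2^(-1) ≡ 6 in F_11 gives a(x)^(-1) ≡ 6·(9x^2 + 9x + 2) ≡ 10x^2 + 10x + 1 (mod f). Check: (8x^2 + 3x + 5)·(10x^2 + 10x + 1) = 3x^4 + 9x + 5 ≡ 1 (mod x^3 + 8x^2 + 9x + 9).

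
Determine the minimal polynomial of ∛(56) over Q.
m_α(x) = x^3 - 56

α satisfies α^3 = 56, so x^3 - 56 annihilates α. By the rational root test, a rational root p/q (in lowest terms) of x^3 - 56 would satisfy p^3 = 56 q^3, forcing q = 1 and p^3 = 56; but 56 is not a perfect cube, contradiction. A monic cubic over Q with no rational root is irreducible (any nontrivial factorization would include a linear factor). Hence x^3 - 56 is the minimal polynomial of α, and in particular [Q(α):Q] = 3.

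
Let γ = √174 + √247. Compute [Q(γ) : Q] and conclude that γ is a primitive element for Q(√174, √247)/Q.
[Q(γ) : Q] = 4 (equivalently, Q(γ) = Q(√174, √247))

Obviously Q(γ) ⊆ Q(√174, √247), and [Q(√174, √247):Q] = 4 (since 174, 247 are distinct squarefree integers > 1 with 42978 not a perfect square). To show equality we compute the minimal polynomial of γ. From γ = √174 + √247: γ^2 = 174 + 2√(42978) + 247 = 421 + 2√(42978), so γ^2 - 421 = 2√(42978); squaring, (γ^2 - 421)^2 = 4·42978, i.e. γ^4 - 842γ^2 + 177241 - 171912 = 0, i.e. γ^4 - 842γ^2 + 5329 = 0. So γ is a root of x^4 - 842x^2 + 5329. This polynomial is irreducible over Q: it has no rational root (each ±√174 ± √247 is irrational), and any factorization into two quadratics over Q would force √(42978) ∈ Q (pairing opposite roots) or √174, √247 ∈ Q (other pairings), all impossible. Hence [Q(γ):Q] = 4 = [Q(√174, √247):Q], so Q(γ) = Q(√174, √247).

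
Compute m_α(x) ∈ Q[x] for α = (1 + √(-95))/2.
m_α(x) = x^2 - x + 24

From 2α - 1 = √(-95), squaring gives (2α - 1)^2 = -95, i.e. 4α^2 - 4α + 1 = -95, so α^2 - α + (1 + 95)/4 = 0. Since -95 ≡ 1 (mod 4), (1 + 95)/4 = 24 ∈ Z. The polynomial x^2 - x + 24 has discriminant 1 - 4·(24) = -95, which is not a perfect square in Q (d = -95 is squarefree and ≠ 1), so x^2 - x + 24 is irreducible over Q. It is the minimal polynomial of α.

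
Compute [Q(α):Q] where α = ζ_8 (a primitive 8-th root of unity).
[Q(α):Q] = 4

The minimal polynomial of ζ_8 over Q is the 8-th cyclotomic polynomial Φ_8(x), which is irreducible over Q and has degree φ(8) = 4. Hence [Q(α):Q] = φ(8) = 4.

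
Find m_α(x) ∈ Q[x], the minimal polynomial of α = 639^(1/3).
m_α(x) = x^3 - 639

α satisfies α^3 = 639, so x^3 - 639 annihilates α. By the rational root test, a rational root p/q (in lowest terms) of x^3 - 639 would satisfy p^3 = 639 q^3, forcing q = 1 and p^3 = 639; but 639 is not a perfect cube, contradiction. A monic cubic over Q with no rational root is irreducible (any nontrivial factorization would include a linear factor). Hence x^3 - 639 is the minimal polynomial of α, and in particular [Q(α):Q] = 3.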